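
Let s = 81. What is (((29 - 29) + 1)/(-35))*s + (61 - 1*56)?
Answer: 94/35 ≈ 2.6857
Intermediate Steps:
(((29 - 29) + 1)/(-35))*s + (61 - 1*56) = (((29 - 29) + 1)/(-35))*81 + (61 - 1*56) = ((0 + 1)*(-1/35))*81 + (61 - 56) = (1*(-1/35))*81 + 5 = -1/35*81 + 5 = -81/35 + 5 = 94/35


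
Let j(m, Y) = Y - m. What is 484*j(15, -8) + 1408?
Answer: -9724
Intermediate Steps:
484*j(15, -8) + 1408 = 484*(-8 - 1*15) + 1408 = 484*(-8 - 15) + 1408 = 484*(-23) + 1408 = -11132 + 1408 = -9724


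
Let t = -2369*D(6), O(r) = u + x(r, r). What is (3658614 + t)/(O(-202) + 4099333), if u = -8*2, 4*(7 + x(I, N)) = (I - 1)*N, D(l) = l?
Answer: 7288800/8219123 ≈ 0.88681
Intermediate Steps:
x(I, N) = -7 + N*(-1 + I)/4 (x(I, N) = -7 + ((I - 1)*N)/4 = -7 + ((-1 + I)*N)/4 = -7 + (N*(-1 + I))/4 = -7 + N*(-1 + I)/4)
u = -16
O(r) = -23 - r/4 + r²/4 (O(r) = -16 + (-7 - r/4 + r*r/4) = -16 + (-7 - r/4 + r²/4) = -23 - r/4 + r²/4)
t = -14214 (t = -2369*6 = -14214)
(3658614 + t)/(O(-202) + 4099333) = (3658614 - 14214)/((-23 - ¼*(-202) + (¼)*(-202)²) + 4099333) = 3644400/((-23 + 101/2 + (¼)*40804) + 4099333) = 3644400/((-23 + 101/2 + 10201) + 4099333) = 3644400/(20457/2 + 4099333) = 3644400/(8219123/2) = 3644400*(2/8219123) = 7288800/8219123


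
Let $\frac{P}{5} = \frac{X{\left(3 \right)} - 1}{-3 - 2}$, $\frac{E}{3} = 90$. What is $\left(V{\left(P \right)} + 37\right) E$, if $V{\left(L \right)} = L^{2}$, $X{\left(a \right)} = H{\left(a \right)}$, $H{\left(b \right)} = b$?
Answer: $11070$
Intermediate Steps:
$E = 270$ ($E = 3 \cdot 90 = 270$)
$X{\left(a \right)} = a$
$P = -2$ ($P = 5 \frac{3 - 1}{-3 - 2} = 5 \frac{2}{-5} = 5 \cdot 2 \left(- \frac{1}{5}\right) = 5 \left(- \frac{2}{5}\right) = -2$)
$\left(V{\left(P \right)} + 37\right) E = \left(\left(-2\right)^{2} + 37\right) 270 = \left(4 + 37\right) 270 = 41 \cdot 270 = 11070$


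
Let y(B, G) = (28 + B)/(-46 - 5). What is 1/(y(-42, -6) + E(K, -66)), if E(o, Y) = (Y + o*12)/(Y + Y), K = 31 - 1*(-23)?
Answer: -1122/4639 ≈ -0.24186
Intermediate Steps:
y(B, G) = -28/51 - B/51 (y(B, G) = (28 + B)/(-51) = (28 + B)*(-1/51) = -28/51 - B/51)
K = 54 (K = 31 + 23 = 54)
E(o, Y) = (Y + 12*o)/(2*Y) (E(o, Y) = (Y + 12*o)/((2*Y)) = (Y + 12*o)*(1/(2*Y)) = (Y + 12*o)/(2*Y))
1/(y(-42, -6) + E(K, -66)) = 1/((-28/51 - 1/51*(-42)) + (1/2)*(-66 + 12*54)/(-66)) = 1/((-28/51 + 14/17) + (1/2)*(-1/66)*(-66 + 648)) = 1/(14/51 + (1/2)*(-1/66)*582) = 1/(14/51 - 97/22) = 1/(-4639/1122) = -1122/4639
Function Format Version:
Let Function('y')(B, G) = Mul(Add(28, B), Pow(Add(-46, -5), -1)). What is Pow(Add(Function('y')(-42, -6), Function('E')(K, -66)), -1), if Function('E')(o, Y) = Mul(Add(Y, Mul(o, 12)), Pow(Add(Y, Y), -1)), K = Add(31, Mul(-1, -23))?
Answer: Rational(-1122, 4639) ≈ -0.24186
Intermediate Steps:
Function('y')(B, G) = Add(Rational(-28, 51), Mul(Rational(-1, 51), B)) (Function('y')(B, G) = Mul(Add(28, B), Pow(-51, -1)) = Mul(Add(28, B), Rational(-1, 51)) = Add(Rational(-28, 51), Mul(Rational(-1, 51), B)))
K = 54 (K = Add(31, 23) = 54)
Function('E')(o, Y) = Mul(Rational(1, 2), Pow(Y, -1), Add(Y, Mul(12, o))) (Function('E')(o, Y) = Mul(Add(Y, Mul(12, o)), Pow(Mul(2, Y), -1)) = Mul(Add(Y, Mul(12, o)), Mul(Rational(1, 2), Pow(Y, -1))) = Mul(Rational(1, 2), Pow(Y, -1), Add(Y, Mul(12, o))))
Pow(Add(Function('y')(-42, -6), Function('E')(K, -66)), -1) = Pow(Add(Add(Rational(-28, 51), Mul(Rational(-1, 51), -42)), Mul(Rational(1, 2), Pow(-66, -1), Add(-66, Mul(12, 54)))), -1) = Pow(Add(Add(Rational(-28, 51), Rational(14, 17)), Mul(Rational(1, 2), Rational(-1, 66), Add(-66, 648))), -1) = Pow(Add(Rational(14, 51), Mul(Rational(1, 2), Rational(-1, 66), 582)), -1) = Pow(Add(Rational(14, 51), Rational(-97, 22)), -1) = Pow(Rational(-4639, 1122), -1) = Rational(-1122, 4639)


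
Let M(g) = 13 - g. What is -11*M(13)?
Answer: 0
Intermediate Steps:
-11*M(13) = -11*(13 - 1*13) = -11*(13 - 13) = -11*0 = 0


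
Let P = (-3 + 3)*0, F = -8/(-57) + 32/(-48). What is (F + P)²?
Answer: 100/361 ≈ 0.27701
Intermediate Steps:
F = -10/19 (F = -8*(-1/57) + 32*(-1/48) = 8/57 - ⅔ = -10/19 ≈ -0.52632)
P = 0 (P = 0*0 = 0)
(F + P)² = (-10/19 + 0)² = (-10/19)² = 100/361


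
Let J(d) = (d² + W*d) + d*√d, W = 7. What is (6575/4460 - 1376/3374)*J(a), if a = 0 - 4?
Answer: -4814127/376201 - 3209418*I/376201 ≈ -12.797 - 8.5311*I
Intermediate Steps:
a = -4
J(d) = d² + d^(3/2) + 7*d (J(d) = (d² + 7*d) + d*√d = (d² + 7*d) + d^(3/2) = d² + d^(3/2) + 7*d)
(6575/4460 - 1376/3374)*J(a) = (6575/4460 - 1376/3374)*((-4)² + (-4)^(3/2) + 7*(-4)) = (6575*(1/4460) - 1376*1/3374)*(16 - 8*I - 28) = (1315/892 - 688/1687)*(-12 - 8*I) = 1604709*(-12 - 8*I)/1504804 = -4814127/376201 - 3209418*I/376201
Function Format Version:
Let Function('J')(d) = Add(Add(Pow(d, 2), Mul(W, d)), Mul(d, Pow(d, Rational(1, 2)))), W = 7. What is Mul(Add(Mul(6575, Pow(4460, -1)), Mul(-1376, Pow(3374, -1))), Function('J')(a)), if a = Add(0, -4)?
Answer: Add(Rational(-4814127, 376201), Mul(Rational(-3209418, 376201), I)) ≈ Add(-12.797, Mul(-8.5311, I))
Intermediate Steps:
a = -4
Function('J')(d) = Add(Pow(d, 2), Pow(d, Rational(3, 2)), Mul(7, d)) (Function('J')(d) = Add(Add(Pow(d, 2), Mul(7, d)), Mul(d, Pow(d, Rational(1, 2)))) = Add(Add(Pow(d, 2), Mul(7, d)), Pow(d, Rational(3, 2))) = Add(Pow(d, 2), Pow(d, Rational(3, 2)), Mul(7, d)))
Mul(Add(Mul(6575, Pow(4460, -1)), Mul(-1376, Pow(3374, -1))), Function('J')(a)) = Mul(Add(Mul(6575, Pow(4460, -1)), Mul(-1376, Pow(3374, -1))), Add(Pow(-4, 2), Pow(-4, Rational(3, 2)), Mul(7, -4))) = Mul(Add(Mul(6575, Rational(1, 4460)), Mul(-1376, Rational(1, 3374))), Add(16, Mul(-8, I), -28)) = Mul(Add(Rational(1315, 892), Rational(-688, 1687)), Add(-12, Mul(-8, I))) = Mul(Rational(1604709, 1504804), Add(-12, Mul(-8, I))) = Add(Rational(-4814127, 376201), Mul(Rational(-3209418, 376201), I))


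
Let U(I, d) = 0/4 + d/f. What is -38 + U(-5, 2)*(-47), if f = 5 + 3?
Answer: -199/4 ≈ -49.750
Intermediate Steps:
f = 8
U(I, d) = d/8 (U(I, d) = 0/4 + d/8 = 0*(1/4) + d*(1/8) = 0 + d/8 = d/8)
-38 + U(-5, 2)*(-47) = -38 + ((1/8)*2)*(-47) = -38 + (1/4)*(-47) = -38 - 47/4 = -199/4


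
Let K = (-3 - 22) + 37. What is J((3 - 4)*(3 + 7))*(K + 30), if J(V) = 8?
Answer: 336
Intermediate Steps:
K = 12 (K = -25 + 37 = 12)
J((3 - 4)*(3 + 7))*(K + 30) = 8*(12 + 30) = 8*42 = 336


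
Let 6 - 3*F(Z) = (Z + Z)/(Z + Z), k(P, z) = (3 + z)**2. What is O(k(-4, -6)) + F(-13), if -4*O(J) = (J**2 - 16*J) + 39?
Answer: 23/3 ≈ 7.6667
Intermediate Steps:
F(Z) = 5/3 (F(Z) = 2 - (Z + Z)/(3*(Z + Z)) = 2 - 2*Z/(3*(2*Z)) = 2 - 2*Z*1/(2*Z)/3 = 2 - 1/3*1 = 2 - 1/3 = 5/3)
O(J) = -39/4 + 4*J - J**2/4 (O(J) = -((J**2 - 16*J) + 39)/4 = -(39 + J**2 - 16*J)/4 = -39/4 + 4*J - J**2/4)
O(k(-4, -6)) + F(-13) = (-39/4 + 4*(3 - 6)**2 - (3 - 6)**4/4) + 5/3 = (-39/4 + 4*(-3)**2 - ((-3)**2)**2/4) + 5/3 = (-39/4 + 4*9 - 1/4*9**2) + 5/3 = (-39/4 + 36 - 1/4*81) + 5/3 = (-39/4 + 36 - 81/4) + 5/3 = 6 + 5/3 = 23/3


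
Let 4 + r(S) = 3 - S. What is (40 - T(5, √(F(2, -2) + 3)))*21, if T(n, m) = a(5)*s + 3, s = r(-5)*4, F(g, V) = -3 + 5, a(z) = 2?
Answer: 105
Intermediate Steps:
F(g, V) = 2
r(S) = -1 - S (r(S) = -4 + (3 - S) = -1 - S)
s = 16 (s = (-1 - 1*(-5))*4 = (-1 + 5)*4 = 4*4 = 16)
T(n, m) = 35 (T(n, m) = 2*16 + 3 = 32 + 3 = 35)
(40 - T(5, √(F(2, -2) + 3)))*21 = (40 - 1*35)*21 = (40 - 35)*21 = 5*21 = 105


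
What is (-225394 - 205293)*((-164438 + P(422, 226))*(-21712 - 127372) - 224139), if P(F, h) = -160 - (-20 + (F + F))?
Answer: -10621408687245283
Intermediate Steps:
P(F, h) = -140 - 2*F (P(F, h) = -160 - (-20 + 2*F) = -160 + (20 - 2*F) = -140 - 2*F)
(-225394 - 205293)*((-164438 + P(422, 226))*(-21712 - 127372) - 224139) = (-225394 - 205293)*((-164438 + (-140 - 2*422))*(-21712 - 127372) - 224139) = -430687*((-164438 + (-140 - 844))*(-149084) - 224139) = -430687*((-164438 - 984)*(-149084) - 224139) = -430687*(-165422*(-149084) - 224139) = -430687*(24661773448 - 224139) = -430687*24661549309 = -10621408687245283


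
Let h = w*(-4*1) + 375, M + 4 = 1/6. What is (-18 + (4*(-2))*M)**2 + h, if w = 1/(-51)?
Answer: 81935/153 ≈ 535.52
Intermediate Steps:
w = -1/51 ≈ -0.019608
M = -23/6 (M = -4 + 1/6 = -23/6 ≈ -3.8333)
h = 19129/51 (h = -(-4)/51 + 375 = -1/51*(-4) + 375 = 4/51 + 375 = 19129/51 ≈ 375.08)
(-18 + (4*(-2))*M)**2 + h = (-18 + (4*(-2))*(-23/6))**2 + 19129/51 = (-18 - 8*(-23/6))**2 + 19129/51 = (-18 + 92/3)**2 + 19129/51 = (38/3)**2 + 19129/51 = 1444/9 + 19129/51 = 81935/153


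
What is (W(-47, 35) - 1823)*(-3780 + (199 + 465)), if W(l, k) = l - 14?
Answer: 5870544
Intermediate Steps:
W(l, k) = -14 + l
(W(-47, 35) - 1823)*(-3780 + (199 + 465)) = ((-14 - 47) - 1823)*(-3780 + (199 + 465)) = (-61 - 1823)*(-3780 + 664) = -1884*(-3116) = 5870544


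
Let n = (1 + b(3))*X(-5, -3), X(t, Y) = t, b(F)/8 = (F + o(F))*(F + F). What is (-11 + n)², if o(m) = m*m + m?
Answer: 13075456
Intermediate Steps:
o(m) = m + m² (o(m) = m² + m = m + m²)
b(F) = 16*F*(F + F*(1 + F)) (b(F) = 8*((F + F*(1 + F))*(F + F)) = 8*((F + F*(1 + F))*(2*F)) = 8*(2*F*(F + F*(1 + F))) = 16*F*(F + F*(1 + F)))
n = -3605 (n = (1 + 16*3²*(2 + 3))*(-5) = (1 + 16*9*5)*(-5) = (1 + 720)*(-5) = 721*(-5) = -3605)
(-11 + n)² = (-11 - 3605)² = (-3616)² = 13075456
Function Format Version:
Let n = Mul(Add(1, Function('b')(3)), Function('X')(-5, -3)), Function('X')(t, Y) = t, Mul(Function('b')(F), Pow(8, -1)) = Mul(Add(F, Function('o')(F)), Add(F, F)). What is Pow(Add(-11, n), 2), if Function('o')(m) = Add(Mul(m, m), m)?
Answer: 13075456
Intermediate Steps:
Function('o')(m) = Add(m, Pow(m, 2)) (Function('o')(m) = Add(Pow(m, 2), m) = Add(m, Pow(m, 2)))
Function('b')(F) = Mul(16, F, Add(F, Mul(F, Add(1, F)))) (Function('b')(F) = Mul(8, Mul(Add(F, Mul(F, Add(1, F))), Add(F, F))) = Mul(8, Mul(Add(F, Mul(F, Add(1, F))), Mul(2, F))) = Mul(8, Mul(2, F, Add(F, Mul(F, Add(1, F))))) = Mul(16, F, Add(F, Mul(F, Add(1, F)))))
n = -3605 (n = Mul(Add(1, Mul(16, Pow(3, 2), Add(2, 3))), -5) = Mul(Add(1, Mul(16, 9, 5)), -5) = Mul(Add(1, 720), -5) = Mul(721, -5) = -3605)
Pow(Add(-11, n), 2) = Pow(Add(-11, -3605), 2) = Pow(-3616, 2) = 13075456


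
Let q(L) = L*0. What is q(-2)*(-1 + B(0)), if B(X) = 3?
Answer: 0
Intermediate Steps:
q(L) = 0
q(-2)*(-1 + B(0)) = 0*(-1 + 3) = 0*2 = 0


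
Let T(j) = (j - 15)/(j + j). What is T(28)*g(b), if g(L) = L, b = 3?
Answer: 39/56 ≈ 0.69643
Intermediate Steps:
T(j) = (-15 + j)/(2*j) (T(j) = (-15 + j)/((2*j)) = (-15 + j)*(1/(2*j)) = (-15 + j)/(2*j))
T(28)*g(b) = ((1/2)*(-15 + 28)/28)*3 = ((1/2)*(1/28)*13)*3 = (13/56)*3 = 39/56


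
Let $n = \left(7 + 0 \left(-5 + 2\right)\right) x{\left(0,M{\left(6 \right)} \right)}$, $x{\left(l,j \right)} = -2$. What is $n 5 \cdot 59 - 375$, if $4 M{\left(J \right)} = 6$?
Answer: $-4505$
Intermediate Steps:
$M{\left(J \right)} = \frac{3}{2}$ ($M{\left(J \right)} = \frac{1}{4} \cdot 6 = \frac{3}{2}$)
$n = -14$ ($n = \left(7 + 0 \left(-5 + 2\right)\right) \left(-2\right) = \left(7 + 0 \left(-3\right)\right) \left(-2\right) = \left(7 + 0\right) \left(-2\right) = 7 \left(-2\right) = -14$)
$n 5 \cdot 59 - 375 = - 14 \cdot 5 \cdot 59 - 375 = \left(-14\right) 295 - 375 = -4130 - 375 = -4505$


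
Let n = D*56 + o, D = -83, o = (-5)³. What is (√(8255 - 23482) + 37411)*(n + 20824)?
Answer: 600483961 + 16051*I*√15227 ≈ 6.0048e+8 + 1.9807e+6*I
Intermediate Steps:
o = -125
n = -4773 (n = -83*56 - 125 = -4648 - 125 = -4773)
(√(8255 - 23482) + 37411)*(n + 20824) = (√(8255 - 23482) + 37411)*(-4773 + 20824) = (√(-15227) + 37411)*16051 = (I*√15227 + 37411)*16051 = (37411 + I*√15227)*16051 = 600483961 + 16051*I*√15227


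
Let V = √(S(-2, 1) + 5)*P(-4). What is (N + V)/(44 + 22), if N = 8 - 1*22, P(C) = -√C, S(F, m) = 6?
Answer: -7/33 - I*√11/33 ≈ -0.21212 - 0.1005*I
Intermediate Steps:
V = -2*I*√11 (V = √(6 + 5)*(-√(-4)) = √11*(-2*I) = -2*I*√11 ≈ -6.6332*I)
N = -14 (N = 8 - 22 = -14)
(N + V)/(44 + 22) = (-14 - 2*I*√11)/(44 + 22) = (-14 - 2*I*√11)/66 = (-14 - 2*I*√11)*(1/66) = -7/33 - I*√11/33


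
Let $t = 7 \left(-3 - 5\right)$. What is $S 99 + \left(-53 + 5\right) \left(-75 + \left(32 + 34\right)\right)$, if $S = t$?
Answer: $-5112$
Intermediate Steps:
$t = -56$ ($t = 7 \left(-8\right) = -56$)
$S = -56$
$S 99 + \left(-53 + 5\right) \left(-75 + \left(32 + 34\right)\right) = \left(-56\right) 99 + \left(-53 + 5\right) \left(-75 + \left(32 + 34\right)\right) = -5544 - 48 \left(-75 + 66\right) = -5544 - -432 = -5544 + 432 = -5112$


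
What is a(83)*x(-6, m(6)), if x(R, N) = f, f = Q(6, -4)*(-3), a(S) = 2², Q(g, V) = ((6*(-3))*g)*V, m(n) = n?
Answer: -5184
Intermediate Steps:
Q(g, V) = -18*V*g (Q(g, V) = (-18*g)*V = -18*V*g)
a(S) = 4
f = -1296 (f = -18*(-4)*6*(-3) = 432*(-3) = -1296)
x(R, N) = -1296
a(83)*x(-6, m(6)) = 4*(-1296) = -5184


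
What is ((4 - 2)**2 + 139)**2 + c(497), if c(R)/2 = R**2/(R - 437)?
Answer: 860479/30 ≈ 28683.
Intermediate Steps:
c(R) = 2*R**2/(-437 + R) (c(R) = 2*(R**2/(R - 437)) = 2*(R**2/(-437 + R)) = 2*R**2/(-437 + R))
((4 - 2)**2 + 139)**2 + c(497) = ((4 - 2)**2 + 139)**2 + 2*497**2/(-437 + 497) = (2**2 + 139)**2 + 2*247009/60 = (4 + 139)**2 + 2*247009*(1/60) = 143**2 + 247009/30 = 20449 + 247009/30 = 860479/30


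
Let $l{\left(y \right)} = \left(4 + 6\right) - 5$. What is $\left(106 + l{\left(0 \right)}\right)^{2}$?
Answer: $12321$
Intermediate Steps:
$l{\left(y \right)} = 5$ ($l{\left(y \right)} = 10 - 5 = 5$)
$\left(106 + l{\left(0 \right)}\right)^{2} = \left(106 + 5\right)^{2} = 111^{2} = 12321$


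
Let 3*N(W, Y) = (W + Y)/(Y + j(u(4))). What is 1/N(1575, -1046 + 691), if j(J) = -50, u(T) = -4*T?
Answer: -243/244 ≈ -0.99590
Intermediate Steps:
N(W, Y) = (W + Y)/(3*(-50 + Y)) (N(W, Y) = ((W + Y)/(Y - 50))/3 = ((W + Y)/(-50 + Y))/3 = (W + Y)/(3*(-50 + Y)))
1/N(1575, -1046 + 691) = 1/((1575 + (-1046 + 691))/(3*(-50 + (-1046 + 691)))) = 1/((1575 - 355)/(3*(-50 - 355))) = 1/((⅓)*1220/(-405)) = 1/((⅓)*(-1/405)*1220) = 1/(-244/243) = -243/244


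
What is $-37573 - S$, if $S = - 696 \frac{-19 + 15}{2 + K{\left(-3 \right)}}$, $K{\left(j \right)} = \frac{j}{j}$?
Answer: $-38501$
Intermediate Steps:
$K{\left(j \right)} = 1$
$S = 928$ ($S = - 696 \frac{-19 + 15}{2 + 1} = - 696 \left(- \frac{4}{3}\right) = - 696 \left(\left(-4\right) \frac{1}{3}\right) = \left(-696\right) \left(- \frac{4}{3}\right) = 928$)
$-37573 - S = -37573 - 928 = -38501$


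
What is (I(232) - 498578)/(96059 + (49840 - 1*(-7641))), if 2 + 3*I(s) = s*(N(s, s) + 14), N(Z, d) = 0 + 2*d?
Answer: -69242/23031 ≈ -3.0065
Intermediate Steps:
N(Z, d) = 2*d
I(s) = -⅔ + s*(14 + 2*s)/3 (I(s) = -⅔ + (s*(2*s + 14))/3 = -⅔ + (s*(14 + 2*s))/3 = -⅔ + s*(14 + 2*s)/3)
(I(232) - 498578)/(96059 + (49840 - 1*(-7641))) = ((-⅔ + (⅔)*232² + (14/3)*232) - 498578)/(96059 + (49840 - 1*(-7641))) = ((-⅔ + (⅔)*53824 + 3248/3) - 498578)/(96059 + (49840 + 7641)) = ((-⅔ + 107648/3 + 3248/3) - 498578)/(96059 + 57481) = (110894/3 - 498578)/153540 = -1384840/3*1/153540 = -69242/23031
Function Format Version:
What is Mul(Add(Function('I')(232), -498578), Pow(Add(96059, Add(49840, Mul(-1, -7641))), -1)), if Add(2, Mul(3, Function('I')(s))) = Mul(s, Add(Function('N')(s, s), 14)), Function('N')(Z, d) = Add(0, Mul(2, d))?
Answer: Rational(-69242, 23031) ≈ -3.0065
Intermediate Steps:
Function('N')(Z, d) = Mul(2, d)
Function('I')(s) = Add(Rational(-2, 3), Mul(Rational(1, 3), s, Add(14, Mul(2, s)))) (Function('I')(s) = Add(Rational(-2, 3), Mul(Rational(1, 3), Mul(s, Add(Mul(2, s), 14)))) = Add(Rational(-2, 3), Mul(Rational(1, 3), Mul(s, Add(14, Mul(2, s))))) = Add(Rational(-2, 3), Mul(Rational(1, 3), s, Add(14, Mul(2, s)))))
Mul(Add(Function('I')(232), -498578), Pow(Add(96059, Add(49840, Mul(-1, -7641))), -1)) = Mul(Add(Add(Rational(-2, 3), Mul(Rational(2, 3), Pow(232, 2)), Mul(Rational(14, 3), 232)), -498578), Pow(Add(96059, Add(49840, Mul(-1, -7641))), -1)) = Mul(Add(Add(Rational(-2, 3), Mul(Rational(2, 3), 53824), Rational(3248, 3)), -498578), Pow(Add(96059, Add(49840, 7641)), -1)) = Mul(Add(Add(Rational(-2, 3), Rational(107648, 3), Rational(3248, 3)), -498578), Pow(Add(96059, 57481), -1)) = Mul(Add(Rational(110894, 3), -498578), Pow(153540, -1)) = Mul(Rational(-1384840, 3), Rational(1, 153540)) = Rational(-69242, 23031)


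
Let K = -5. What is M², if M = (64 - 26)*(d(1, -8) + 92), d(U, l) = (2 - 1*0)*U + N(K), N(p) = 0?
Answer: 12759184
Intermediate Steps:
d(U, l) = 2*U (d(U, l) = (2 - 1*0)*U + 0 = (2 + 0)*U + 0 = 2*U + 0 = 2*U)
M = 3572 (M = (64 - 26)*(2*1 + 92) = 38*(2 + 92) = 38*94 = 3572)
M² = 3572² = 12759184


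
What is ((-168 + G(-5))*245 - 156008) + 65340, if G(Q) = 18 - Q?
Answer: -126193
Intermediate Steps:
((-168 + G(-5))*245 - 156008) + 65340 = ((-168 + (18 - 1*(-5)))*245 - 156008) + 65340 = ((-168 + (18 + 5))*245 - 156008) + 65340 = ((-168 + 23)*245 - 156008) + 65340 = (-145*245 - 156008) + 65340 = (-35525 - 156008) + 65340 = -191533 + 65340 = -126193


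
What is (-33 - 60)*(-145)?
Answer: 13485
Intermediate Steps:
(-33 - 60)*(-145) = -93*(-145) = 13485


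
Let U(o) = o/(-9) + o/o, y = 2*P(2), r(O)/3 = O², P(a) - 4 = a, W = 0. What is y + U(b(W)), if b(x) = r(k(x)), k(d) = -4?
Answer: 23/3 ≈ 7.6667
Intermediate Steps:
P(a) = 4 + a
r(O) = 3*O²
b(x) = 48 (b(x) = 3*(-4)² = 3*16 = 48)
y = 12 (y = 2*(4 + 2) = 2*6 = 12)
U(o) = 1 - o/9 (U(o) = o*(-⅑) + 1 = -o/9 + 1 = 1 - o/9)
y + U(b(W)) = 12 + (1 - ⅑*48) = 12 + (1 - 16/3) = 12 - 13/3 = 23/3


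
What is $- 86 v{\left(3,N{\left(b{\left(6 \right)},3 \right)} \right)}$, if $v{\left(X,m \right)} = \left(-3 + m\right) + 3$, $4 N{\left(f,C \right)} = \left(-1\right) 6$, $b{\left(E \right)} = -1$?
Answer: $129$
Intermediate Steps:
$N{\left(f,C \right)} = - \frac{3}{2}$ ($N{\left(f,C \right)} = \frac{\left(-1\right) 6}{4} = \frac{1}{4} \left(-6\right) = - \frac{3}{2}$)
$v{\left(X,m \right)} = m$
$- 86 v{\left(3,N{\left(b{\left(6 \right)},3 \right)} \right)} = \left(-86\right) \left(- \frac{3}{2}\right) = 129$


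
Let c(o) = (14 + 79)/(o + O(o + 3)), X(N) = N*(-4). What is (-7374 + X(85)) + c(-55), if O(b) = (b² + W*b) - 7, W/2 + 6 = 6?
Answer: -20380295/2642 ≈ -7714.0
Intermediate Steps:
W = 0 (W = -12 + 2*6 = -12 + 12 = 0)
X(N) = -4*N
O(b) = -7 + b² (O(b) = (b² + 0*b) - 7 = (b² + 0) - 7 = b² - 7 = -7 + b²)
c(o) = 93/(-7 + o + (3 + o)²) (c(o) = (14 + 79)/(o + (-7 + (o + 3)²)) = 93/(o + (-7 + (3 + o)²)) = 93/(-7 + o + (3 + o)²))
(-7374 + X(85)) + c(-55) = (-7374 - 4*85) + 93/(-7 - 55 + (3 - 55)²) = (-7374 - 340) + 93/(-7 - 55 + (-52)²) = -7714 + 93/(-7 - 55 + 2704) = -7714 + 93/2642 = -20380295/2642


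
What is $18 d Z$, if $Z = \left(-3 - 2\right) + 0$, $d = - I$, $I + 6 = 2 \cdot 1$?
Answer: $-360$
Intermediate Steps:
$I = -4$ ($I = -6 + 2 \cdot 1 = -6 + 2 = -4$)
$d = 4$ ($d = \left(-1\right) \left(-4\right) = 4$)
$Z = -5$ ($Z = -5 + 0 = -5$)
$18 d Z = 18 \cdot 4 \left(-5\right) = 72 \left(-5\right) = -360$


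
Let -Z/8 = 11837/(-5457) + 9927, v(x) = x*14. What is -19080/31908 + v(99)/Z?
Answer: -354511883679/576043654072 ≈ -0.61543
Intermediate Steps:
v(x) = 14*x
Z = -433278416/5457 (Z = -8*(11837/(-5457) + 9927) = -8*(11837*(-1/5457) + 9927) = -8*(-11837/5457 + 9927) = -8*54159802/5457 = -433278416/5457 ≈ -79399.)
-19080/31908 + v(99)/Z = -19080/31908 + (14*99)/(-433278416/5457) = -19080*1/31908 + 1386*(-5457/433278416) = -1590/2659 - 3781701/216639208 = -354511883679/576043654072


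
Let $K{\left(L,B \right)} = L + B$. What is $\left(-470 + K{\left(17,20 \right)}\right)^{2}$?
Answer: $187489$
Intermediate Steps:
$K{\left(L,B \right)} = B + L$
$\left(-470 + K{\left(17,20 \right)}\right)^{2} = \left(-470 + \left(20 + 17\right)\right)^{2} = \left(-470 + 37\right)^{2} = \left(-433\right)^{2} = 187489$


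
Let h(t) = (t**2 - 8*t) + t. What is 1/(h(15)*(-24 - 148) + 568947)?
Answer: 1/548307 ≈ 1.8238e-6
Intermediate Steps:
h(t) = t**2 - 7*t
1/(h(15)*(-24 - 148) + 568947) = 1/((15*(-7 + 15))*(-24 - 148) + 568947) = 1/((15*8)*(-172) + 568947) = 1/(120*(-172) + 568947) = 1/(-20640 + 568947) = 1/548307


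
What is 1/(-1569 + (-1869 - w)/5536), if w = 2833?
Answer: -2768/4345343 ≈ -0.00063700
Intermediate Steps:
1/(-1569 + (-1869 - w)/5536) = 1/(-1569 + (-1869 - 1*2833)/5536) = 1/(-1569 + (-1869 - 2833)*(1/5536)) = 1/(-1569 - 4702*1/5536) = 1/(-1569 - 2351/2768) = 1/(-4345343/2768) = -2768/4345343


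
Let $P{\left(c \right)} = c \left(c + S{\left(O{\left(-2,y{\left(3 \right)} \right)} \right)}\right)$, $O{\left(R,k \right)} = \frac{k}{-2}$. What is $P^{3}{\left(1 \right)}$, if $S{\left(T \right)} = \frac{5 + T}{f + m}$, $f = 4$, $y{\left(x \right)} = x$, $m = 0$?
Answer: $\frac{3375}{512} \approx 6.5918$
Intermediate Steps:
$O{\left(R,k \right)} = - \frac{k}{2}$ ($O{\left(R,k \right)} = k \left(- \frac{1}{2}\right) = - \frac{k}{2}$)
$S{\left(T \right)} = \frac{5}{4} + \frac{T}{4}$ ($S{\left(T \right)} = \frac{5 + T}{4 + 0} = \frac{5 + T}{4} = \left(5 + T\right) \frac{1}{4} = \frac{5}{4} + \frac{T}{4}$)
$P{\left(c \right)} = c \left(\frac{7}{8} + c\right)$ ($P{\left(c \right)} = c \left(c + \left(\frac{5}{4} + \frac{\left(- \frac{1}{2}\right) 3}{4}\right)\right) = c \left(c + \left(\frac{5}{4} + \frac{1}{4} \left(- \frac{3}{2}\right)\right)\right) = c \left(c + \left(\frac{5}{4} - \frac{3}{8}\right)\right) = c \left(c + \frac{7}{8}\right) = c \left(\frac{7}{8} + c\right)$)
$P^{3}{\left(1 \right)} = \left(\frac{1}{8} \cdot 1 \left(7 + 8 \cdot 1\right)\right)^{3} = \left(\frac{1}{8} \cdot 1 \left(7 + 8\right)\right)^{3} = \left(\frac{1}{8} \cdot 1 \cdot 15\right)^{3} = \left(\frac{15}{8}\right)^{3} = \frac{3375}{512}$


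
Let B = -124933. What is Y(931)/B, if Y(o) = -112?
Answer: 112/124933 ≈ 0.00089648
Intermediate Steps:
Y(931)/B = -112/(-124933) = -112*(-1/124933) = 112/124933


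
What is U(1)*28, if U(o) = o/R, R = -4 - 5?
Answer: -28/9 ≈ -3.1111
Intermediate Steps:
R = -9
U(o) = -o/9 (U(o) = o/(-9) = o*(-⅑) = -o/9)
U(1)*28 = -⅑*1*28 = -⅑*28 = -28/9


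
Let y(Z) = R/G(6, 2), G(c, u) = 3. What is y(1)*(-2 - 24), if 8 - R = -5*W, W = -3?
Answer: 182/3 ≈ 60.667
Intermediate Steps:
R = -7 (R = 8 - (-5)*(-3) = 8 - 1*15 = 8 - 15 = -7)
y(Z) = -7/3
y(1)*(-2 - 24) = -7*(-2 - 24)/3 = -7/3*(-26) = 182/3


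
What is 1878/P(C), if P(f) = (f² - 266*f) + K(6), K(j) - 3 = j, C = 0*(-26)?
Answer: 626/3 ≈ 208.67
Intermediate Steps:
C = 0
K(j) = 3 + j
P(f) = 9 + f² - 266*f (P(f) = (f² - 266*f) + (3 + 6) = (f² - 266*f) + 9 = 9 + f² - 266*f)
1878/P(C) = 1878/(9 + 0² - 266*0) = 1878/(9 + 0 + 0) = 1878/9 = 1878*(⅑) = 626/3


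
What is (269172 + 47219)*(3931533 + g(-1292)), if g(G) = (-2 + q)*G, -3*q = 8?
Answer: 3737427852617/3 ≈ 1.2458e+12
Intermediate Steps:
q = -8/3 (q = -⅓*8 = -8/3 ≈ -2.6667)
g(G) = -14*G/3 (g(G) = (-2 - 8/3)*G = -14*G/3)
(269172 + 47219)*(3931533 + g(-1292)) = (269172 + 47219)*(3931533 - 14/3*(-1292)) = 316391*(3931533 + 18088/3) = 316391*(11812687/3) = 3737427852617/3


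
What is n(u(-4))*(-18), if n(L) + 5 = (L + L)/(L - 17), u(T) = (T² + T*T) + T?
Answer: -18/11 ≈ -1.6364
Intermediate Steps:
u(T) = T + 2*T² (u(T) = (T² + T²) + T = 2*T² + T = T + 2*T²)
n(L) = -5 + 2*L/(-17 + L) (n(L) = -5 + (L + L)/(L - 17) = -5 + (2*L)/(-17 + L) = -5 + 2*L/(-17 + L))
n(u(-4))*(-18) = ((85 - (-12)*(1 + 2*(-4)))/(-17 - 4*(1 + 2*(-4))))*(-18) = ((85 - (-12)*(1 - 8))/(-17 - 4*(1 - 8)))*(-18) = ((85 - (-12)*(-7))/(-17 - 4*(-7)))*(-18) = ((85 - 3*28)/(-17 + 28))*(-18) = ((85 - 84)/11)*(-18) = ((1/11)*1)*(-18) = (1/11)*(-18) = -18/11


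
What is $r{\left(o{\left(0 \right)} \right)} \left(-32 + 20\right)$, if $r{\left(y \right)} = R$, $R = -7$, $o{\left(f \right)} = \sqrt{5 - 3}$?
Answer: $84$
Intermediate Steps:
$o{\left(f \right)} = \sqrt{2}$
$r{\left(y \right)} = -7$
$r{\left(o{\left(0 \right)} \right)} \left(-32 + 20\right) = - 7 \left(-32 + 20\right) = \left(-7\right) \left(-12\right) = 84$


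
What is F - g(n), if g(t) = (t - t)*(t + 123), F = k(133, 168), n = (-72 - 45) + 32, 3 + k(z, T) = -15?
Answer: -18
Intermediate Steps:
k(z, T) = -18 (k(z, T) = -3 - 15 = -18)
n = -85 (n = -117 + 32 = -85)
F = -18
g(t) = 0 (g(t) = 0*(123 + t) = 0)
F - g(n) = -18 - 1*0 = -18 + 0 = -18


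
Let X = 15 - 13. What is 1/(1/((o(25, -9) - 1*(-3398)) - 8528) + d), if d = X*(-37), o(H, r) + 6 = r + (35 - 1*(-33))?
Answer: -5077/375699 ≈ -0.013513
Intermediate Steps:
o(H, r) = 62 + r (o(H, r) = -6 + (r + (35 - 1*(-33))) = -6 + (r + (35 + 33)) = -6 + (r + 68) = -6 + (68 + r) = 62 + r)
X = 2
d = -74 (d = 2*(-37) = -74)
1/(1/((o(25, -9) - 1*(-3398)) - 8528) + d) = 1/(1/(((62 - 9) - 1*(-3398)) - 8528) - 74) = 1/(1/((53 + 3398) - 8528) - 74) = 1/(1/(3451 - 8528) - 74) = 1/(1/(-5077) - 74) = 1/(-1/5077 - 74) = 1/(-375699/5077) = -5077/375699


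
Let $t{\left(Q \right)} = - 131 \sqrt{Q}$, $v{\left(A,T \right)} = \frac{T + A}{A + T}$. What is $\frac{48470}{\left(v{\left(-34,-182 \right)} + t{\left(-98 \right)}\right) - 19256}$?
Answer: $- \frac{933289850}{372436803} + \frac{44446990 i \sqrt{2}}{372436803} \approx -2.5059 + 0.16877 i$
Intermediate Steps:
$v{\left(A,T \right)} = 1$ ($v{\left(A,T \right)} = \frac{A + T}{A + T} = 1$)
$\frac{48470}{\left(v{\left(-34,-182 \right)} + t{\left(-98 \right)}\right) - 19256} = \frac{48470}{\left(1 - 131 \sqrt{-98}\right) - 19256} = \frac{48470}{\left(1 - 131 \cdot 7 i \sqrt{2}\right) - 19256} = \frac{48470}{\left(1 - 917 i \sqrt{2}\right) - 19256} = \frac{48470}{-19255 - 917 i \sqrt{2}}$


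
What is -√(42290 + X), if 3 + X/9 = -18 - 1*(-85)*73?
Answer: -√97946 ≈ -312.96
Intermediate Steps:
X = 55656 (X = -27 + 9*(-18 - 1*(-85)*73) = -27 + 9*(-18 + 85*73) = -27 + 9*(-18 + 6205) = -27 + 9*6187 = -27 + 55683 = 55656)
-√(42290 + X) = -√(42290 + 55656) = -√97946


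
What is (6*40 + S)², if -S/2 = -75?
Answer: 152100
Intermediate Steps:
S = 150 (S = -2*(-75) = 150)
(6*40 + S)² = (6*40 + 150)² = (240 + 150)² = 390² = 152100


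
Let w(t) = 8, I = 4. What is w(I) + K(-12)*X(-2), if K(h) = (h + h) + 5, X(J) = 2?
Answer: -30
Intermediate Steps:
K(h) = 5 + 2*h (K(h) = 2*h + 5 = 5 + 2*h)
w(I) + K(-12)*X(-2) = 8 + (5 + 2*(-12))*2 = 8 + (5 - 24)*2 = 8 - 19*2 = 8 - 38 = -30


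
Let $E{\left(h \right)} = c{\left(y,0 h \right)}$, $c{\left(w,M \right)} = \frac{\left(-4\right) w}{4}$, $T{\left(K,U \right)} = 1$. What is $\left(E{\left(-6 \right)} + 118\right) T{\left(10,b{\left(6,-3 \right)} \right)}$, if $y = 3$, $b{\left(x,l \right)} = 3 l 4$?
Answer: $115$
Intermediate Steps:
$b{\left(x,l \right)} = 12 l$
$c{\left(w,M \right)} = - w$ ($c{\left(w,M \right)} = - 4 w \frac{1}{4} = - w$)
$E{\left(h \right)} = -3$ ($E{\left(h \right)} = \left(-1\right) 3 = -3$)
$\left(E{\left(-6 \right)} + 118\right) T{\left(10,b{\left(6,-3 \right)} \right)} = \left(-3 + 118\right) 1 = 115 \cdot 1 = 115$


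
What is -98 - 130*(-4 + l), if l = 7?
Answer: -488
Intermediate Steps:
-98 - 130*(-4 + l) = -98 - 130*(-4 + 7) = -98 - 130*3 = -98 - 390 = -488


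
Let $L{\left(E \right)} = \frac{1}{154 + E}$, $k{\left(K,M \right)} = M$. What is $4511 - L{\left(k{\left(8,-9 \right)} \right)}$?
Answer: $\frac{654094}{145} \approx 4511.0$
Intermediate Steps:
$4511 - L{\left(k{\left(8,-9 \right)} \right)} = 4511 - \frac{1}{154 - 9} = 4511 - \frac{1}{145} = \frac{654094}{145}$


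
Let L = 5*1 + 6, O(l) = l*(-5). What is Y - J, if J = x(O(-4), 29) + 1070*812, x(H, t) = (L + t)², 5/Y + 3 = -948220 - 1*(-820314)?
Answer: -111337109965/127909 ≈ -8.7044e+5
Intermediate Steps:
O(l) = -5*l
L = 11 (L = 5 + 6 = 11)
Y = -5/127909 (Y = 5/(-3 + (-948220 - 1*(-820314))) = 5/(-3 + (-948220 + 820314)) = 5/(-3 - 127906) = 5/(-127909) = 5*(-1/127909) = -5/127909 ≈ -3.9090e-5)
x(H, t) = (11 + t)²
J = 870440 (J = (11 + 29)² + 1070*812 = 40² + 868840 = 1600 + 868840 = 870440)
Y - J = -5/127909 - 1*870440 = -5/127909 - 870440 = -111337109965/127909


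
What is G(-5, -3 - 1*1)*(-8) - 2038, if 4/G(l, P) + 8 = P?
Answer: -6106/3 ≈ -2035.3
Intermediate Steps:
G(l, P) = 4/(-8 + P)
G(-5, -3 - 1*1)*(-8) - 2038 = (4/(-8 + (-3 - 1*1)))*(-8) - 2038 = (4/(-8 + (-3 - 1)))*(-8) - 2038 = (4/(-8 - 4))*(-8) - 2038 = (4/(-12))*(-8) - 2038 = (4*(-1/12))*(-8) - 2038 = -⅓*(-8) - 2038 = 8/3 - 2038 = -6106/3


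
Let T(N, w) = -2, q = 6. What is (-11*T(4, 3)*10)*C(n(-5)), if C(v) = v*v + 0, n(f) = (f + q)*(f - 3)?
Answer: 14080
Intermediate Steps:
n(f) = (-3 + f)*(6 + f) (n(f) = (f + 6)*(f - 3) = (6 + f)*(-3 + f) = (-3 + f)*(6 + f))
C(v) = v**2 (C(v) = v**2 + 0 = v**2)
(-11*T(4, 3)*10)*C(n(-5)) = (-11*(-2)*10)*(-18 + (-5)**2 + 3*(-5))**2 = (22*10)*(-18 + 25 - 15)**2 = 220*(-8)**2 = 220*64 = 14080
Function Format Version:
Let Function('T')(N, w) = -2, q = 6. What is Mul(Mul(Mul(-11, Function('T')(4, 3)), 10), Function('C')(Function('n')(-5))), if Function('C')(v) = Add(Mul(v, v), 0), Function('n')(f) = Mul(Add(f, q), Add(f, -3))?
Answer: 14080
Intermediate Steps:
Function('n')(f) = Mul(Add(-3, f), Add(6, f)) (Function('n')(f) = Mul(Add(f, 6), Add(f, -3)) = Mul(Add(6, f), Add(-3, f)) = Mul(Add(-3, f), Add(6, f)))
Function('C')(v) = Pow(v, 2) (Function('C')(v) = Add(Pow(v, 2), 0) = Pow(v, 2))
Mul(Mul(Mul(-11, Function('T')(4, 3)), 10), Function('C')(Function('n')(-5))) = Mul(Mul(Mul(-11, -2), 10), Pow(Add(-18, Pow(-5, 2), Mul(3, -5)), 2)) = Mul(Mul(22, 10), Pow(Add(-18, 25, -15), 2)) = Mul(220, Pow(-8, 2)) = Mul(220, 64) = 14080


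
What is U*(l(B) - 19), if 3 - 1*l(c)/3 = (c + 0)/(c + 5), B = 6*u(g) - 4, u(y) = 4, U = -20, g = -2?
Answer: 248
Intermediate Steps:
B = 20 (B = 6*4 - 4 = 24 - 4 = 20)
l(c) = 9 - 3*c/(5 + c) (l(c) = 9 - 3*(c + 0)/(c + 5) = 9 - 3*c/(5 + c))
U*(l(B) - 19) = -20*(3*(15 + 2*20)/(5 + 20) - 19) = -20*(3*(15 + 40)/25 - 19) = -20*(3*(1/25)*55 - 19) = -20*(33/5 - 19) = -20*(-62/5) = 248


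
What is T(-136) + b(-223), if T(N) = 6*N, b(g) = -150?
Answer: -966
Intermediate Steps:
T(-136) + b(-223) = 6*(-136) - 150 = -816 - 150 = -966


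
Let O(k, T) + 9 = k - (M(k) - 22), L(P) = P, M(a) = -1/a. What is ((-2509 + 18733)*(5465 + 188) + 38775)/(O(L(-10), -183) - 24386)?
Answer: -305843490/81277 ≈ -3763.0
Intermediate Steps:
O(k, T) = 13 + k + 1/k (O(k, T) = -9 + (k - (-1/k - 22)) = -9 + (k - (-22 - 1/k)) = -9 + (k + (22 + 1/k)) = -9 + (22 + k + 1/k) = 13 + k + 1/k)
((-2509 + 18733)*(5465 + 188) + 38775)/(O(L(-10), -183) - 24386) = ((-2509 + 18733)*(5465 + 188) + 38775)/((13 - 10 + 1/(-10)) - 24386) = (16224*5653 + 38775)/((13 - 10 - ⅒) - 24386) = (91714272 + 38775)/(29/10 - 24386) = 91753047/(-243831/10) = 91753047*(-10/243831) = -305843490/81277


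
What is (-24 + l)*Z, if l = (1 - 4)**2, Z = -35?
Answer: 525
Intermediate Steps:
l = 9 (l = (-3)**2 = 9)
(-24 + l)*Z = (-24 + 9)*(-35) = -15*(-35) = 525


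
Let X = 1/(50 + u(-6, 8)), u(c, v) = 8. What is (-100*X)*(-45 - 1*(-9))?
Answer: 1800/29 ≈ 62.069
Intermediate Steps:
X = 1/58 (X = 1/(50 + 8) = 1/58 ≈ 0.017241)
(-100*X)*(-45 - 1*(-9)) = (-100*1/58)*(-45 - 1*(-9)) = -50*(-45 + 9)/29 = -50/29*(-36) = 1800/29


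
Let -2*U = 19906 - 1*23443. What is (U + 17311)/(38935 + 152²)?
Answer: 38159/124078 ≈ 0.30754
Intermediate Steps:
U = 3537/2 (U = -(19906 - 1*23443)/2 = -(19906 - 23443)/2 = -½*(-3537) = 3537/2 ≈ 1768.5)
(U + 17311)/(38935 + 152²) = (3537/2 + 17311)/(38935 + 152²) = 38159/(2*(38935 + 23104)) = (38159/2)/62039 = (38159/2)*(1/62039) = 38159/124078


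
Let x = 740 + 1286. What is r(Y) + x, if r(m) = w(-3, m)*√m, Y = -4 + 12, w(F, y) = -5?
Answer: 2026 - 10*√2 ≈ 2011.9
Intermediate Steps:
x = 2026
Y = 8
r(m) = -5*√m
r(Y) + x = -10*√2 + 2026 = 2026 - 10*√2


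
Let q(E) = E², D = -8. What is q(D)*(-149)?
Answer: -9536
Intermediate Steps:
q(D)*(-149) = (-8)²*(-149) = 64*(-149) = -9536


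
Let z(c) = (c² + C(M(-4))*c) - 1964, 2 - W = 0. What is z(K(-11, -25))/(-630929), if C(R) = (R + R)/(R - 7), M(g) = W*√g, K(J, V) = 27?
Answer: 79411/41010385 + 1512*I/41010385 ≈ 0.0019364 + 3.6869e-5*I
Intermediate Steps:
W = 2 (W = 2 - 1*0 = 2 + 0 = 2)
M(g) = 2*√g
C(R) = 2*R/(-7 + R) (C(R) = (2*R)/(-7 + R) = 2*R/(-7 + R))
z(c) = -1964 + c² + 8*I*c*(-7 - 4*I)/65 (z(c) = (c² + (2*(2*√(-4))/(-7 + 2*√(-4)))*c) - 1964 = (c² + (2*(2*(2*I))/(-7 + 2*(2*I)))*c) - 1964 = (c² + (2*(4*I)/(-7 + 4*I))*c) - 1964 = (c² + (2*(4*I)*((-7 - 4*I)/65))*c) - 1964 = (c² + (8*I*(-7 - 4*I)/65)*c) - 1964 = (c² + 8*I*c*(-7 - 4*I)/65) - 1964 = -1964 + c² + 8*I*c*(-7 - 4*I)/65)
z(K(-11, -25))/(-630929) = (-1964 + 27² - 8/65*I*27*(7 + 4*I))/(-630929) = (-1964 + 729 - 216*I*(7 + 4*I)/65)*(-1/630929) = (-1235 - 216*I*(7 + 4*I)/65)*(-1/630929) = 95/48533 + 216*I*(7 + 4*I)/41010385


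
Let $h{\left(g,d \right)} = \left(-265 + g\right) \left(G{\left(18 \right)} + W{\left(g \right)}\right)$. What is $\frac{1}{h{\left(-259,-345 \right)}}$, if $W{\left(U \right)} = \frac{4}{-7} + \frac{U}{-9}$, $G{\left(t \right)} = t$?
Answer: $- \frac{63}{1525364} \approx -4.1302 \cdot 10^{-5}$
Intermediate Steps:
$W{\left(U \right)} = - \frac{4}{7} - \frac{U}{9}$ ($W{\left(U \right)} = 4 \left(- \frac{1}{7}\right) + U \left(- \frac{1}{9}\right) = - \frac{4}{7} - \frac{U}{9}$)
$h{\left(g,d \right)} = \left(-265 + g\right) \left(\frac{122}{7} - \frac{g}{9}\right)$ ($h{\left(g,d \right)} = \left(-265 + g\right) \left(18 - \left(\frac{4}{7} + \frac{g}{9}\right)\right) = \left(-265 + g\right) \left(\frac{122}{7} - \frac{g}{9}\right)$)
$\frac{1}{h{\left(-259,-345 \right)}} = \frac{1}{- \frac{32330}{7} - \frac{\left(-259\right)^{2}}{9} + \frac{2953}{63} \left(-259\right)} = \frac{1}{- \frac{32330}{7} - \frac{67081}{9} - \frac{109261}{9}} = \frac{1}{- \frac{1525364}{63}} = - \frac{63}{1525364}$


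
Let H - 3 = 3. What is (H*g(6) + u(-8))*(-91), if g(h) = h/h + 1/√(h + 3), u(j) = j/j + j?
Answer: -91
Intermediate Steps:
u(j) = 1 + j
H = 6 (H = 3 + 3 = 6)
g(h) = 1 + (3 + h)^(-½) (g(h) = 1 + 1/√(3 + h) = 1 + (3 + h)^(-½))
(H*g(6) + u(-8))*(-91) = (6*(1 + (3 + 6)^(-½)) + (1 - 8))*(-91) = (6*(1 + 9^(-½)) - 7)*(-91) = (6*(1 + ⅓) - 7)*(-91) = (6*(4/3) - 7)*(-91) = (8 - 7)*(-91) = 1*(-91) = -91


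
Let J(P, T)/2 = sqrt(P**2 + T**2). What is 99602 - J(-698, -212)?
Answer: 99602 - 4*sqrt(133037) ≈ 98143.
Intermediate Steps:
J(P, T) = 2*sqrt(P**2 + T**2)
99602 - J(-698, -212) = 99602 - 2*sqrt((-698)**2 + (-212)**2) = 99602 - 2*sqrt(487204 + 44944) = 99602 - 2*sqrt(532148) = 99602 - 2*2*sqrt(133037) = 99602 - 4*sqrt(133037)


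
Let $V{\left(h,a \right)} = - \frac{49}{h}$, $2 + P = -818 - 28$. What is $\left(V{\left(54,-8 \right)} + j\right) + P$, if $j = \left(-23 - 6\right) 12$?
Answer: $- \frac{64633}{54} \approx -1196.9$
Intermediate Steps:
$P = -848$ ($P = -2 - 846 = -848$)
$j = -348$ ($j = \left(-29\right) 12 = -348$)
$\left(V{\left(54,-8 \right)} + j\right) + P = \left(- \frac{49}{54} - 348\right) - 848 = - \frac{18841}{54} - 848 = - \frac{64633}{54}$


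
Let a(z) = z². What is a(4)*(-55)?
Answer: -880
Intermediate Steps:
a(4)*(-55) = 4²*(-55) = 16*(-55) = -880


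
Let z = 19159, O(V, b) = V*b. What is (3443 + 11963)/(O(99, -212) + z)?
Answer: -15406/1829 ≈ -8.4232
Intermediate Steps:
(3443 + 11963)/(O(99, -212) + z) = (3443 + 11963)/(99*(-212) + 19159) = 15406/(-20988 + 19159) = 15406/(-1829) = 15406*(-1/1829) = -15406/1829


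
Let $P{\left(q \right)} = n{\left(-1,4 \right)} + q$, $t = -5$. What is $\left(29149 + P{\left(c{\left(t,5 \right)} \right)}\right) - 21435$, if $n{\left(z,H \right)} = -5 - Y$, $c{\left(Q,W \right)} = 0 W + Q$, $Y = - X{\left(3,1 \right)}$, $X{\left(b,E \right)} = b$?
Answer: $7707$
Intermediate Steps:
$Y = -3$ ($Y = \left(-1\right) 3 = -3$)
$c{\left(Q,W \right)} = Q$ ($c{\left(Q,W \right)} = 0 + Q = Q$)
$n{\left(z,H \right)} = -2$ ($n{\left(z,H \right)} = -5 - -3 = -5 + 3 = -2$)
$P{\left(q \right)} = -2 + q$
$\left(29149 + P{\left(c{\left(t,5 \right)} \right)}\right) - 21435 = \left(29149 - 7\right) - 21435 = 29142 - 21435 = 7707$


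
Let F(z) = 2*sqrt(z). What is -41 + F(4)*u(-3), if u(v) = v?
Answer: -53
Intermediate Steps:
-41 + F(4)*u(-3) = -41 + (2*sqrt(4))*(-3) = -41 + (2*2)*(-3) = -41 + 4*(-3) = -41 - 12 = -53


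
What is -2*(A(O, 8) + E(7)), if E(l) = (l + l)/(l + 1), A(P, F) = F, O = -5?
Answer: -39/2 ≈ -19.500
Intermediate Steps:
E(l) = 2*l/(1 + l) (E(l) = (2*l)/(1 + l) = 2*l/(1 + l))
-2*(A(O, 8) + E(7)) = -2*(8 + 2*7/(1 + 7)) = -2*(8 + 2*7/8) = -2*(8 + 2*7*(⅛)) = -2*(8 + 7/4) = -2*39/4 = -39/2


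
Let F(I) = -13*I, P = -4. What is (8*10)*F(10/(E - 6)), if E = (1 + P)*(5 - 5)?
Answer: 5200/3 ≈ 1733.3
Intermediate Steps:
E = 0 (E = (1 - 4)*(5 - 5) = -3*0 = 0)
(8*10)*F(10/(E - 6)) = (8*10)*(-130/(0 - 6)) = 80*(-130/(-6)) = 80*(-130*(-1)/6) = 80*(-13*(-5/3)) = 80*(65/3) = 5200/3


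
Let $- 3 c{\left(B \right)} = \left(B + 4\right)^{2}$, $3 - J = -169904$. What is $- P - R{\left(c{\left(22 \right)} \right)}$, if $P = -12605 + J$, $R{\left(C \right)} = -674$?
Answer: $-156628$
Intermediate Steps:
$J = 169907$ ($J = 3 - -169904 = 3 + 169904 = 169907$)
$c{\left(B \right)} = - \frac{\left(4 + B\right)^{2}}{3}$ ($c{\left(B \right)} = - \frac{\left(B + 4\right)^{2}}{3} = - \frac{\left(4 + B\right)^{2}}{3}$)
$P = 157302$ ($P = -12605 + 169907 = 157302$)
$- P - R{\left(c{\left(22 \right)} \right)} = \left(-1\right) 157302 - -674 = -157302 + 674 = -156628$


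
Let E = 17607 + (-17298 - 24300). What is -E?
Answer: 23991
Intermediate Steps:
E = -23991 (E = 17607 - 41598 = -23991)
-E = -1*(-23991) = 23991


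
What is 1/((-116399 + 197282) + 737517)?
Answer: 1/818400 ≈ 1.2219e-6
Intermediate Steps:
1/((-116399 + 197282) + 737517) = 1/(80883 + 737517) = 1/818400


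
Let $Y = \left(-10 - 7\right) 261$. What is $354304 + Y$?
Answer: $349867$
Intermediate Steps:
$Y = -4437$ ($Y = \left(-17\right) 261 = -4437$)
$354304 + Y = 354304 - 4437 = 349867$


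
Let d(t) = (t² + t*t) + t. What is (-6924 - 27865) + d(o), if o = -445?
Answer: 360816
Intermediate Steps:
d(t) = t + 2*t² (d(t) = (t² + t²) + t = 2*t² + t = t + 2*t²)
(-6924 - 27865) + d(o) = (-6924 - 27865) - 445*(1 + 2*(-445)) = -34789 - 445*(1 - 890) = -34789 - 445*(-889) = -34789 + 395605 = 360816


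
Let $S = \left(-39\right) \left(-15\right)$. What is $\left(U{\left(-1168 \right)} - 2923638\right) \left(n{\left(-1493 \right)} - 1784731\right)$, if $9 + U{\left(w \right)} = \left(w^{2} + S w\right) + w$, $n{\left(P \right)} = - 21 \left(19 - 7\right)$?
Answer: $4005271589193$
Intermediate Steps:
$S = 585$
$n{\left(P \right)} = -252$ ($n{\left(P \right)} = \left(-21\right) 12 = -252$)
$U{\left(w \right)} = -9 + w^{2} + 586 w$ ($U{\left(w \right)} = -9 + \left(\left(w^{2} + 585 w\right) + w\right) = -9 + \left(w^{2} + 586 w\right) = -9 + w^{2} + 586 w$)
$\left(U{\left(-1168 \right)} - 2923638\right) \left(n{\left(-1493 \right)} - 1784731\right) = \left(\left(-9 + \left(-1168\right)^{2} + 586 \left(-1168\right)\right) - 2923638\right) \left(-252 - 1784731\right) = \left(\left(-9 + 1364224 - 684448\right) - 2923638\right) \left(-252 - 1784731\right) = \left(679767 - 2923638\right) \left(-252 - 1784731\right) = \left(-2243871\right) \left(-1784983\right) = 4005271589193$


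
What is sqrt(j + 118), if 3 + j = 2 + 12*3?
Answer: 3*sqrt(17) ≈ 12.369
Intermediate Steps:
j = 35 (j = -3 + (2 + 12*3) = -3 + (2 + 36) = -3 + 38 = 35)
sqrt(j + 118) = sqrt(35 + 118) = sqrt(153) = 3*sqrt(17)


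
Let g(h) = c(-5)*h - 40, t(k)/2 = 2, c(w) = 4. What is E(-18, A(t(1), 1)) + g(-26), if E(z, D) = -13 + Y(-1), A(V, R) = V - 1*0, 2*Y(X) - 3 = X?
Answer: -156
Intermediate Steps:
Y(X) = 3/2 + X/2
t(k) = 4 (t(k) = 2*2 = 4)
A(V, R) = V (A(V, R) = V + 0 = V)
g(h) = -40 + 4*h (g(h) = 4*h - 40 = -40 + 4*h)
E(z, D) = -12 (E(z, D) = -13 + (3/2 + (½)*(-1)) = -13 + (3/2 - ½) = -13 + 1 = -12)
E(-18, A(t(1), 1)) + g(-26) = -12 + (-40 + 4*(-26)) = -12 + (-40 - 104) = -12 - 144 = -156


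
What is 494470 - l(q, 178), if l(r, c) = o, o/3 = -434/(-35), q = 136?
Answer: 2472164/5 ≈ 4.9443e+5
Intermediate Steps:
o = 186/5 (o = 3*(-434/(-35)) = 3*(-434*(-1/35)) = 3*(62/5) = 186/5 ≈ 37.200)
l(r, c) = 186/5
494470 - l(q, 178) = 494470 - 1*186/5 = 494470 - 186/5 = 2472164/5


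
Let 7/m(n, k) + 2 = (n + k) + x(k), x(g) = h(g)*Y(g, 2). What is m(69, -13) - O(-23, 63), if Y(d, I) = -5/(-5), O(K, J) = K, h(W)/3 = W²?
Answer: 12910/561 ≈ 23.012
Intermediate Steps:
h(W) = 3*W²
Y(d, I) = 1 (Y(d, I) = -5*(-⅕) = 1)
x(g) = 3*g² (x(g) = (3*g²)*1 = 3*g²)
m(n, k) = 7/(-2 + k + n + 3*k²) (m(n, k) = 7/(-2 + ((n + k) + 3*k²)) = 7/(-2 + ((k + n) + 3*k²)) = 7/(-2 + (k + n + 3*k²)) = 7/(-2 + k + n + 3*k²))
m(69, -13) - O(-23, 63) = 7/(-2 - 13 + 69 + 3*(-13)²) - 1*(-23) = 7/(-2 - 13 + 69 + 3*169) + 23 = 7/(-2 - 13 + 69 + 507) + 23 = 7/561 + 23 = 12910/561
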